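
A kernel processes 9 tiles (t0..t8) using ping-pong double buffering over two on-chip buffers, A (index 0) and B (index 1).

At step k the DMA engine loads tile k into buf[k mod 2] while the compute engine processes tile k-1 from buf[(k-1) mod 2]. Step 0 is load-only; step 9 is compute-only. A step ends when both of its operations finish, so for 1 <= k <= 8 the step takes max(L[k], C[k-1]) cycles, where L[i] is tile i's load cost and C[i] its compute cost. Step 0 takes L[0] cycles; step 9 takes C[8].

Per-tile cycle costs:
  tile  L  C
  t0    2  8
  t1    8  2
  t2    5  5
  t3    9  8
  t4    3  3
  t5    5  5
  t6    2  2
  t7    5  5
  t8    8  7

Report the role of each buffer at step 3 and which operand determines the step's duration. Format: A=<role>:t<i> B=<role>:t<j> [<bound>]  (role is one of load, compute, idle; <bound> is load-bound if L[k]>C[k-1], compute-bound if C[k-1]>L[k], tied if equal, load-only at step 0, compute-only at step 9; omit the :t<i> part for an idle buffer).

step 3: A=compute:t2 B=load:t3 [load-bound]

k=0 load=t0/2c comp=- wait=2 total=2
k=1 load=t1/8c comp=t0/8c wait=8 total=10
k=2 load=t2/5c comp=t1/2c wait=5 total=15
k=3 load=t3/9c comp=t2/5c wait=9 total=24
k=4 load=t4/3c comp=t3/8c wait=8 total=32
k=5 load=t5/5c comp=t4/3c wait=5 total=37
k=6 load=t6/2c comp=t5/5c wait=5 total=42
k=7 load=t7/5c comp=t6/2c wait=5 total=47
k=8 load=t8/8c comp=t7/5c wait=8 total=55
k=9 load=- comp=t8/7c wait=7 total=62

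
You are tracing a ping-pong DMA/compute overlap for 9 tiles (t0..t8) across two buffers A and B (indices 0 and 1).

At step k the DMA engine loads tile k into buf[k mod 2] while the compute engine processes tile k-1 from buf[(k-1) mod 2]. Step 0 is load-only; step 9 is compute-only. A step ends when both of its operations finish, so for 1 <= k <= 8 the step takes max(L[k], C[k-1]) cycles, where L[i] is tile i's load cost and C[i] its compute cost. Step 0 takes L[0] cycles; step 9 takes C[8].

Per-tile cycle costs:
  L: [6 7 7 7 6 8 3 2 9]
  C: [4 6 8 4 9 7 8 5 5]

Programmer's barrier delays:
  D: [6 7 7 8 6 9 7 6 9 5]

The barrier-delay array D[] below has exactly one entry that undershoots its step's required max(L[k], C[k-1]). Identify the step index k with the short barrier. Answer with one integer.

hazard at step 7

[0] required=L[0]=6=6 vs D=6 ok
[1] required=max(L[1]=7,C[0]=4)=7 vs D=7 ok
[2] required=max(L[2]=7,C[1]=6)=7 vs D=7 ok
[3] required=max(L[3]=7,C[2]=8)=8 vs D=8 ok
[4] required=max(L[4]=6,C[3]=4)=6 vs D=6 ok
[5] required=max(L[5]=8,C[4]=9)=9 vs D=9 ok
[6] required=max(L[6]=3,C[5]=7)=7 vs D=7 ok
[7] required=max(L[7]=2,C[6]=8)=8 vs D=6 SHORT
[8] required=max(L[8]=9,C[7]=5)=9 vs D=9 ok
[9] required=C[8]=5=5 vs D=5 ok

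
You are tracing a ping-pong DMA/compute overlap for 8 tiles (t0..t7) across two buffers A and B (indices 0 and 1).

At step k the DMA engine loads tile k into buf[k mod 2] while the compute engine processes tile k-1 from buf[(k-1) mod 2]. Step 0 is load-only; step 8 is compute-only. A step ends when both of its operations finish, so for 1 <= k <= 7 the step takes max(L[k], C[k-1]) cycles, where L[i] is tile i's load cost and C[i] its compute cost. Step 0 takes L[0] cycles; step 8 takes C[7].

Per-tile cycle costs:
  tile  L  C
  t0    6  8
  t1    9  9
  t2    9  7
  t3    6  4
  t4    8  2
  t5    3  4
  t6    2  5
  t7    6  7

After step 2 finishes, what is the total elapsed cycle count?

[0] DMA t0→A (6c) ∥ CU idle ⇒ 6c, clock 6
[1] DMA t1→B (9c) ∥ CU A:t0 (8c) ⇒ 9c, clock 15
[2] DMA t2→A (9c) ∥ CU B:t1 (9c) ⇒ 9c, clock 24
[3] DMA t3→B (6c) ∥ CU A:t2 (7c) ⇒ 7c, clock 31
[4] DMA t4→A (8c) ∥ CU B:t3 (4c) ⇒ 8c, clock 39
[5] DMA t5→B (3c) ∥ CU A:t4 (2c) ⇒ 3c, clock 42
[6] DMA t6→A (2c) ∥ CU B:t5 (4c) ⇒ 4c, clock 46
[7] DMA t7→B (6c) ∥ CU A:t6 (5c) ⇒ 6c, clock 52
[8] DMA idle ∥ CU B:t7 (7c) ⇒ 7c, clock 59

end_cycle[2] = 24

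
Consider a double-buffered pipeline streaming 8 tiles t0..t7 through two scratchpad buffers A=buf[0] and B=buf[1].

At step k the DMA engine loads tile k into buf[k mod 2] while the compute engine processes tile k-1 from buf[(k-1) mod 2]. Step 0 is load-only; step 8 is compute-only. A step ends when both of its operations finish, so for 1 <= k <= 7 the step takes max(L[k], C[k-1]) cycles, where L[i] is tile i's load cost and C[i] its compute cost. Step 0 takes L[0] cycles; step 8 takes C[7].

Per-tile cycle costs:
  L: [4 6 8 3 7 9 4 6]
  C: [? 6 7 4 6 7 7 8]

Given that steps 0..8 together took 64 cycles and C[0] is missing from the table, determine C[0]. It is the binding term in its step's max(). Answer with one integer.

step 0: dur = L[0]=4 = 4
step 1: dur = max(L[1]=6, C[0]=?) = C[0]  (unknown; binding)
step 2: dur = max(L[2]=8, C[1]=6) = 8
step 3: dur = max(L[3]=3, C[2]=7) = 7
step 4: dur = max(L[4]=7, C[3]=4) = 7
step 5: dur = max(L[5]=9, C[4]=6) = 9
step 6: dur = max(L[6]=4, C[5]=7) = 7
step 7: dur = max(L[7]=6, C[6]=7) = 7
step 8: dur = C[7]=8 = 8
sum of known step durations = 57
dur[1] = total - known = 64 - 57 = 7
C[0] is the binding max in step 1, so C[0] = dur[1] = 7

C[0] = 7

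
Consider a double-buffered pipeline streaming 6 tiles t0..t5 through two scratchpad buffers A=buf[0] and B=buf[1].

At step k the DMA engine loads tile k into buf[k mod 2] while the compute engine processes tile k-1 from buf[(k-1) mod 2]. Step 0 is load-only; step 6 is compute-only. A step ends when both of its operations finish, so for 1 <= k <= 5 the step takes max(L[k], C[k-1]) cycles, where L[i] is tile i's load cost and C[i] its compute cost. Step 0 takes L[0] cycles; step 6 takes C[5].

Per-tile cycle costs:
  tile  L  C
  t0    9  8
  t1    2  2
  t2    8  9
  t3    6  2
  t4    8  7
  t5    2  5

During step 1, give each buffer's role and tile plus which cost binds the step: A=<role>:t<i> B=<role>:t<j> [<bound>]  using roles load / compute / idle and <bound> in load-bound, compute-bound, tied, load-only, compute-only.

step 1: A=compute:t0 B=load:t1 [compute-bound]

  0. 9=9c; end=9; A:t0 B:-
  1. max(2,8)=8c; end=17; A:t0 B:t1
  2. max(8,2)=8c; end=25; A:t2 B:t1
  3. max(6,9)=9c; end=34; A:t2 B:t3
  4. max(8,2)=8c; end=42; A:t4 B:t3
  5. max(2,7)=7c; end=49; A:t4 B:t5
  6. 5=5c; end=54; A:t4 B:t5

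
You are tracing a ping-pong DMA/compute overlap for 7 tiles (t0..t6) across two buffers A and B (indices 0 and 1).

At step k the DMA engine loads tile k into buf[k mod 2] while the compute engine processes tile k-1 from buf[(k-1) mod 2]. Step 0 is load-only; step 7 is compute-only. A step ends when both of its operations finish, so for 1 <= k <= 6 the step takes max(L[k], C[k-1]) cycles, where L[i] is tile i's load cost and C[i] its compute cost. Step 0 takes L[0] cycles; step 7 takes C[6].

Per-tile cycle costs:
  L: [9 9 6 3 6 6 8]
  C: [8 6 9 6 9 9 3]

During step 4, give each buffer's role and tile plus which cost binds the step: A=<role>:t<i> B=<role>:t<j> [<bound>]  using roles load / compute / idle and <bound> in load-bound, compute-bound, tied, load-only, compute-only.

step 0: L[0]=9 → dur=9, Σ=9 | A=load:t0 B=idle [load-only]
step 1: L[1]=9 C[0]=8 → dur=9, Σ=18 | A=compute:t0 B=load:t1 [load-bound]
step 2: L[2]=6 C[1]=6 → dur=6, Σ=24 | A=load:t2 B=compute:t1 [tied]
step 3: L[3]=3 C[2]=9 → dur=9, Σ=33 | A=compute:t2 B=load:t3 [compute-bound]
step 4: L[4]=6 C[3]=6 → dur=6, Σ=39 | A=load:t4 B=compute:t3 [tied]
step 5: L[5]=6 C[4]=9 → dur=9, Σ=48 | A=compute:t4 B=load:t5 [compute-bound]
step 6: L[6]=8 C[5]=9 → dur=9, Σ=57 | A=load:t6 B=compute:t5 [compute-bound]
step 7: C[6]=3 → dur=3, Σ=60 | A=compute:t6 B=idle [compute-only]

step 4: A=load:t4 B=compute:t3 [tied]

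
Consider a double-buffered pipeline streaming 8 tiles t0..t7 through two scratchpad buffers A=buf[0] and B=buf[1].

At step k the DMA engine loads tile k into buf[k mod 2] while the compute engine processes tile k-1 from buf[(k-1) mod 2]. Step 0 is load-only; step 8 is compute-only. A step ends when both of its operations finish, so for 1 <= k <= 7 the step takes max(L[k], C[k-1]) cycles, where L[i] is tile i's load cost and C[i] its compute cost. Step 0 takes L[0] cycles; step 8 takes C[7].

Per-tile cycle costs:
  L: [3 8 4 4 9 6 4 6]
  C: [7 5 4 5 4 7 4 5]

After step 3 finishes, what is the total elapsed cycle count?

k=0 load=t0/3c comp=- wait=3 total=3
k=1 load=t1/8c comp=t0/7c wait=8 total=11
k=2 load=t2/4c comp=t1/5c wait=5 total=16
k=3 load=t3/4c comp=t2/4c wait=4 total=20
k=4 load=t4/9c comp=t3/5c wait=9 total=29
k=5 load=t5/6c comp=t4/4c wait=6 total=35
k=6 load=t6/4c comp=t5/7c wait=7 total=42
k=7 load=t7/6c comp=t6/4c wait=6 total=48
k=8 load=- comp=t7/5c wait=5 total=53

end_cycle[3] = 20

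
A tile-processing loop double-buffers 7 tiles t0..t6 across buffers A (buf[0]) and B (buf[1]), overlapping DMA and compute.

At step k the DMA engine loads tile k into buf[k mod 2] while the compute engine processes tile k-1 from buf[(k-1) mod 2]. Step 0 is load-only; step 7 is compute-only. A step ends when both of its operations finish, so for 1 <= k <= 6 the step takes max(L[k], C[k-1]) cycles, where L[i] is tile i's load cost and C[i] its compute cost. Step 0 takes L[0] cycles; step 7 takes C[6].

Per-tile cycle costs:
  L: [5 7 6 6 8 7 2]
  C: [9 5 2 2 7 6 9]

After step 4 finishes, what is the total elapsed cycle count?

step 0: L[0]=5 → dur=5, Σ=5 | A=load:t0 B=idle [load-only]
step 1: L[1]=7 C[0]=9 → dur=9, Σ=14 | A=compute:t0 B=load:t1 [compute-bound]
step 2: L[2]=6 C[1]=5 → dur=6, Σ=20 | A=load:t2 B=compute:t1 [load-bound]
step 3: L[3]=6 C[2]=2 → dur=6, Σ=26 | A=compute:t2 B=load:t3 [load-bound]
step 4: L[4]=8 C[3]=2 → dur=8, Σ=34 | A=load:t4 B=compute:t3 [load-bound]
step 5: L[5]=7 C[4]=7 → dur=7, Σ=41 | A=compute:t4 B=load:t5 [tied]
step 6: L[6]=2 C[5]=6 → dur=6, Σ=47 | A=load:t6 B=compute:t5 [compute-bound]
step 7: C[6]=9 → dur=9, Σ=56 | A=compute:t6 B=idle [compute-only]

end_cycle[4] = 34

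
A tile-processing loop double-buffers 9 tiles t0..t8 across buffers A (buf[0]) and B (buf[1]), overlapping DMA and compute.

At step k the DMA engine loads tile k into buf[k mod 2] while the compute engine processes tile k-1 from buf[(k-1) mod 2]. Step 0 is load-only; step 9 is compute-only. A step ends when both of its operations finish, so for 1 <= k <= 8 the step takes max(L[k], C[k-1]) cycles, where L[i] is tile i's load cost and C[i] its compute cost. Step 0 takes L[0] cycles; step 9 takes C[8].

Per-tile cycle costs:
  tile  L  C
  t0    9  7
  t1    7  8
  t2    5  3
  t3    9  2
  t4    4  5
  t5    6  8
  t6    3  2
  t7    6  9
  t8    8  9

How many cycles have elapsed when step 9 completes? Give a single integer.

  0. 9=9c; end=9; A:t0 B:-
  1. max(7,7)=7c; end=16; A:t0 B:t1
  2. max(5,8)=8c; end=24; A:t2 B:t1
  3. max(9,3)=9c; end=33; A:t2 B:t3
  4. max(4,2)=4c; end=37; A:t4 B:t3
  5. max(6,5)=6c; end=43; A:t4 B:t5
  6. max(3,8)=8c; end=51; A:t6 B:t5
  7. max(6,2)=6c; end=57; A:t6 B:t7
  8. max(8,9)=9c; end=66; A:t8 B:t7
  9. 9=9c; end=75; A:t8 B:t7

end_cycle[9] = 75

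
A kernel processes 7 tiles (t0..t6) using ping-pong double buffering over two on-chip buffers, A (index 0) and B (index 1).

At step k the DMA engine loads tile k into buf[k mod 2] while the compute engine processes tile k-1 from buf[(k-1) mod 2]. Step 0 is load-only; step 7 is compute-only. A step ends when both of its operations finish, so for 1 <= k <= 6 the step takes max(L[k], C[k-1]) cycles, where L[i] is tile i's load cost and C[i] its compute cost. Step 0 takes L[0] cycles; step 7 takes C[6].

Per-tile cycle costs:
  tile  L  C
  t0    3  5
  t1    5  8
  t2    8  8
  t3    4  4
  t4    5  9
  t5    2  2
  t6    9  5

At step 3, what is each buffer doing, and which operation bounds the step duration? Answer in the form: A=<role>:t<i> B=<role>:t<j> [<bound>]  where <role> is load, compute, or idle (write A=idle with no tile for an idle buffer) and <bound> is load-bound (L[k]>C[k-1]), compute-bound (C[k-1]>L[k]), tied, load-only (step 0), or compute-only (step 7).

step 3: A=compute:t2 B=load:t3 [compute-bound]

step 0: L[0]=3 → dur=3, Σ=3 | A=load:t0 B=idle [load-only]
step 1: L[1]=5 C[0]=5 → dur=5, Σ=8 | A=compute:t0 B=load:t1 [tied]
step 2: L[2]=8 C[1]=8 → dur=8, Σ=16 | A=load:t2 B=compute:t1 [tied]
step 3: L[3]=4 C[2]=8 → dur=8, Σ=24 | A=compute:t2 B=load:t3 [compute-bound]
step 4: L[4]=5 C[3]=4 → dur=5, Σ=29 | A=load:t4 B=compute:t3 [load-bound]
step 5: L[5]=2 C[4]=9 → dur=9, Σ=38 | A=compute:t4 B=load:t5 [compute-bound]
step 6: L[6]=9 C[5]=2 → dur=9, Σ=47 | A=load:t6 B=compute:t5 [load-bound]
step 7: C[6]=5 → dur=5, Σ=52 | A=compute:t6 B=idle [compute-only]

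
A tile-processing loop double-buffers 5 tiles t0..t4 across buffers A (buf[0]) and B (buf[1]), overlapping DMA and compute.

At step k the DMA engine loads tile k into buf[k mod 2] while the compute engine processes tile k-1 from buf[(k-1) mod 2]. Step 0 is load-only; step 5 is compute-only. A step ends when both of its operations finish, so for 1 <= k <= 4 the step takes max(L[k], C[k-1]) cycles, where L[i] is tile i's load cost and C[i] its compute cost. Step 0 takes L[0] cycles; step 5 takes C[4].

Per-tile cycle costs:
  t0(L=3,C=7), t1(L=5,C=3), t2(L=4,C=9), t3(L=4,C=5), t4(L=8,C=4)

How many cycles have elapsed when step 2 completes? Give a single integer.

step 0: L[0]=3 → dur=3, Σ=3 | A=load:t0 B=idle [load-only]
step 1: L[1]=5 C[0]=7 → dur=7, Σ=10 | A=compute:t0 B=load:t1 [compute-bound]
step 2: L[2]=4 C[1]=3 → dur=4, Σ=14 | A=load:t2 B=compute:t1 [load-bound]
step 3: L[3]=4 C[2]=9 → dur=9, Σ=23 | A=compute:t2 B=load:t3 [compute-bound]
step 4: L[4]=8 C[3]=5 → dur=8, Σ=31 | A=load:t4 B=compute:t3 [load-bound]
step 5: C[4]=4 → dur=4, Σ=35 | A=compute:t4 B=idle [compute-only]

end_cycle[2] = 14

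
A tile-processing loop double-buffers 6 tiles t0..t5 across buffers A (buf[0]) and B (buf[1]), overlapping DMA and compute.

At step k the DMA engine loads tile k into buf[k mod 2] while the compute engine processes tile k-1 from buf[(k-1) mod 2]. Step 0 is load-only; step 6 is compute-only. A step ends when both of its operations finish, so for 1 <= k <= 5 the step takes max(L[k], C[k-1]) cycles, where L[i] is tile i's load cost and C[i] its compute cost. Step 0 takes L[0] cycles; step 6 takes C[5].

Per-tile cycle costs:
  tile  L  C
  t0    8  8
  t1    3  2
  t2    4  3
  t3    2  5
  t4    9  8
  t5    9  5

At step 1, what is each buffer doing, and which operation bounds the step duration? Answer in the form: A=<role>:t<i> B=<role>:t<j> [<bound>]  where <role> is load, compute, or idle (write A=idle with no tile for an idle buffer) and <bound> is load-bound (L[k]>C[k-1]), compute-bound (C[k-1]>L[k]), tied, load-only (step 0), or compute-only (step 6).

step 0: L[0]=8 → dur=8, Σ=8 | A=load:t0 B=idle [load-only]
step 1: L[1]=3 C[0]=8 → dur=8, Σ=16 | A=compute:t0 B=load:t1 [compute-bound]
step 2: L[2]=4 C[1]=2 → dur=4, Σ=20 | A=load:t2 B=compute:t1 [load-bound]
step 3: L[3]=2 C[2]=3 → dur=3, Σ=23 | A=compute:t2 B=load:t3 [compute-bound]
step 4: L[4]=9 C[3]=5 → dur=9, Σ=32 | A=load:t4 B=compute:t3 [load-bound]
step 5: L[5]=9 C[4]=8 → dur=9, Σ=41 | A=compute:t4 B=load:t5 [load-bound]
step 6: C[5]=5 → dur=5, Σ=46 | A=idle B=compute:t5 [compute-only]

step 1: A=compute:t0 B=load:t1 [compute-bound]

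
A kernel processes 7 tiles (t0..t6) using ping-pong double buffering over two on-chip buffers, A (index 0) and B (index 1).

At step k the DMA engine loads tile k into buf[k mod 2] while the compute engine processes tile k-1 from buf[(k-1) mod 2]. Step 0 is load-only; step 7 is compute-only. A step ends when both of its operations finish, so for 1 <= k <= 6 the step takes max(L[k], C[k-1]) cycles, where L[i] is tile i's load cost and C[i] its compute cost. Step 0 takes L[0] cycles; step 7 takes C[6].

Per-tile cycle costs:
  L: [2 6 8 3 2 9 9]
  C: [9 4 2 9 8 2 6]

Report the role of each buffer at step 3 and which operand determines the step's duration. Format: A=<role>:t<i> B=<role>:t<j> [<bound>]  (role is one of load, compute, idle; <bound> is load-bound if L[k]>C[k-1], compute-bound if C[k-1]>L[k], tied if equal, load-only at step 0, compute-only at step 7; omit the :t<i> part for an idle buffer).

[0] DMA t0→A (2c) ∥ CU idle ⇒ 2c, clock 2
[1] DMA t1→B (6c) ∥ CU A:t0 (9c) ⇒ 9c, clock 11
[2] DMA t2→A (8c) ∥ CU B:t1 (4c) ⇒ 8c, clock 19
[3] DMA t3→B (3c) ∥ CU A:t2 (2c) ⇒ 3c, clock 22
[4] DMA t4→A (2c) ∥ CU B:t3 (9c) ⇒ 9c, clock 31
[5] DMA t5→B (9c) ∥ CU A:t4 (8c) ⇒ 9c, clock 40
[6] DMA t6→A (9c) ∥ CU B:t5 (2c) ⇒ 9c, clock 49
[7] DMA idle ∥ CU A:t6 (6c) ⇒ 6c, clock 55

step 3: A=compute:t2 B=load:t3 [load-bound]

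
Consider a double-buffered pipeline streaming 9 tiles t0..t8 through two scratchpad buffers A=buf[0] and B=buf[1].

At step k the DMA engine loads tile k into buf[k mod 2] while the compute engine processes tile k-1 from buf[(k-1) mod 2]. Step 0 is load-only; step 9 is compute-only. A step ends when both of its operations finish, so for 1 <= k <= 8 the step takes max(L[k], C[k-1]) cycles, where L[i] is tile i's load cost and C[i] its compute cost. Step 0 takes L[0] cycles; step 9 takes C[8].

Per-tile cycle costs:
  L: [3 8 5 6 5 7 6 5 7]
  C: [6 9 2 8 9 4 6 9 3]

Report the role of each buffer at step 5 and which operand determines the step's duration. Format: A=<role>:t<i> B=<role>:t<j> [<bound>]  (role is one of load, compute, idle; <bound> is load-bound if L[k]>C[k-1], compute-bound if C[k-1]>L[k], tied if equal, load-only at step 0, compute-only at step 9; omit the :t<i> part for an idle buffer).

  0. 3=3c; end=3; A:t0 B:-
  1. max(8,6)=8c; end=11; A:t0 B:t1
  2. max(5,9)=9c; end=20; A:t2 B:t1
  3. max(6,2)=6c; end=26; A:t2 B:t3
  4. max(5,8)=8c; end=34; A:t4 B:t3
  5. max(7,9)=9c; end=43; A:t4 B:t5
  6. max(6,4)=6c; end=49; A:t6 B:t5
  7. max(5,6)=6c; end=55; A:t6 B:t7
  8. max(7,9)=9c; end=64; A:t8 B:t7
  9. 3=3c; end=67; A:t8 B:t7

step 5: A=compute:t4 B=load:t5 [compute-bound]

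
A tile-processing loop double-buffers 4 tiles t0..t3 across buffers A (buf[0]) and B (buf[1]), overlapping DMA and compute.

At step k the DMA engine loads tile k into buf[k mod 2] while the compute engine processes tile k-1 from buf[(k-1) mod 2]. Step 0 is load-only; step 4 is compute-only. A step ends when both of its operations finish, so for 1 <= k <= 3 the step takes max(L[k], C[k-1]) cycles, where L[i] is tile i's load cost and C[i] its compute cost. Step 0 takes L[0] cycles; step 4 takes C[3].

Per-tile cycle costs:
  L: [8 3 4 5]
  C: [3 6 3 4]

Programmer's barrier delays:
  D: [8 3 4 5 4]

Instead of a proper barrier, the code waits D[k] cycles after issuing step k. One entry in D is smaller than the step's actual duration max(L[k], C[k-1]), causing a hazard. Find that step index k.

hazard at step 2

k=0 barrier L[0]=8→8c, D[0]=8 ok
k=1 barrier max(L[1]=3,C[0]=3)→3c, D[1]=3 ok
k=2 barrier max(L[2]=4,C[1]=6)→6c, D[2]=4 SHORT
k=3 barrier max(L[3]=5,C[2]=3)→5c, D[3]=5 ok
k=4 barrier C[3]=4→4c, D[4]=4 ok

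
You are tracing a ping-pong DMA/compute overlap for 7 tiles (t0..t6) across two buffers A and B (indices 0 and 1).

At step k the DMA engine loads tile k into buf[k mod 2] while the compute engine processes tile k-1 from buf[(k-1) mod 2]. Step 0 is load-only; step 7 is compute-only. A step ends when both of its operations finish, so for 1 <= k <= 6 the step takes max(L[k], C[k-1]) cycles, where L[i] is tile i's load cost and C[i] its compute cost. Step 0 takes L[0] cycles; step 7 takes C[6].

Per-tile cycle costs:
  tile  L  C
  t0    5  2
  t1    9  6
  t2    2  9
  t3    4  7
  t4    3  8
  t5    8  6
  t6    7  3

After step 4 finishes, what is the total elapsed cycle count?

k=0 load=t0/5c comp=- wait=5 total=5
k=1 load=t1/9c comp=t0/2c wait=9 total=14
k=2 load=t2/2c comp=t1/6c wait=6 total=20
k=3 load=t3/4c comp=t2/9c wait=9 total=29
k=4 load=t4/3c comp=t3/7c wait=7 total=36
k=5 load=t5/8c comp=t4/8c wait=8 total=44
k=6 load=t6/7c comp=t5/6c wait=7 total=51
k=7 load=- comp=t6/3c wait=3 total=54

end_cycle[4] = 36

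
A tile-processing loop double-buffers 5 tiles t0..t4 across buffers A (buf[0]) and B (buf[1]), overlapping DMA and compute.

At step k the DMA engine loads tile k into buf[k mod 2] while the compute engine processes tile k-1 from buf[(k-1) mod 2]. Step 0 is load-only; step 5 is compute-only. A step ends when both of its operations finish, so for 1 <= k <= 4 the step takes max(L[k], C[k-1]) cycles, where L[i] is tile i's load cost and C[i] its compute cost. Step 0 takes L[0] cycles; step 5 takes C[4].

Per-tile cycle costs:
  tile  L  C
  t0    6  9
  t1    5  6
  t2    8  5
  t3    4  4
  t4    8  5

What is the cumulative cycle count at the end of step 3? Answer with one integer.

end_cycle[3] = 28

  0. 6=6c; end=6; A:t0 B:-
  1. max(5,9)=9c; end=15; A:t0 B:t1
  2. max(8,6)=8c; end=23; A:t2 B:t1
  3. max(4,5)=5c; end=28; A:t2 B:t3
  4. max(8,4)=8c; end=36; A:t4 B:t3
  5. 5=5c; end=41; A:t4 B:t3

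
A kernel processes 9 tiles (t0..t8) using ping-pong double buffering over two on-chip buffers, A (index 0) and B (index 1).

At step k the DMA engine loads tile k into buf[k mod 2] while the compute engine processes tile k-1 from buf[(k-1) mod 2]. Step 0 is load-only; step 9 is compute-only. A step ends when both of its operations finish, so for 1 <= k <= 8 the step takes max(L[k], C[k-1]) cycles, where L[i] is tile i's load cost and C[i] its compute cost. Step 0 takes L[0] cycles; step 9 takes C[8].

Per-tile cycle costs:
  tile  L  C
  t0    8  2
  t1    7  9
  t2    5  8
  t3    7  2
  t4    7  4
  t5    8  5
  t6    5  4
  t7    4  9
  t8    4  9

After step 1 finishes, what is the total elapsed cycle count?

end_cycle[1] = 15

k=0 load=t0/8c comp=- wait=8 total=8
k=1 load=t1/7c comp=t0/2c wait=7 total=15
k=2 load=t2/5c comp=t1/9c wait=9 total=24
k=3 load=t3/7c comp=t2/8c wait=8 total=32
k=4 load=t4/7c comp=t3/2c wait=7 total=39
k=5 load=t5/8c comp=t4/4c wait=8 total=47
k=6 load=t6/5c comp=t5/5c wait=5 total=52
k=7 load=t7/4c comp=t6/4c wait=4 total=56
k=8 load=t8/4c comp=t7/9c wait=9 total=65
k=9 load=- comp=t8/9c wait=9 total=74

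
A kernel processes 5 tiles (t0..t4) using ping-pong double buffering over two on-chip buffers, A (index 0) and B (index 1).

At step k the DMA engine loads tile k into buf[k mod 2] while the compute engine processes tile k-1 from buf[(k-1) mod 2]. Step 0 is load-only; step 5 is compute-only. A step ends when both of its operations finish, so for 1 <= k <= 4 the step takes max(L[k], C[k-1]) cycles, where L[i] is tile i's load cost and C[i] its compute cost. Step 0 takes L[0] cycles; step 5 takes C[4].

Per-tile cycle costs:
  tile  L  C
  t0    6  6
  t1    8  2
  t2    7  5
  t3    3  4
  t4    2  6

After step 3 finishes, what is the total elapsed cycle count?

step 0: L[0]=6 → dur=6, Σ=6 | A=load:t0 B=idle [load-only]
step 1: L[1]=8 C[0]=6 → dur=8, Σ=14 | A=compute:t0 B=load:t1 [load-bound]
step 2: L[2]=7 C[1]=2 → dur=7, Σ=21 | A=load:t2 B=compute:t1 [load-bound]
step 3: L[3]=3 C[2]=5 → dur=5, Σ=26 | A=compute:t2 B=load:t3 [compute-bound]
step 4: L[4]=2 C[3]=4 → dur=4, Σ=30 | A=load:t4 B=compute:t3 [compute-bound]
step 5: C[4]=6 → dur=6, Σ=36 | A=compute:t4 B=idle [compute-only]

end_cycle[3] = 26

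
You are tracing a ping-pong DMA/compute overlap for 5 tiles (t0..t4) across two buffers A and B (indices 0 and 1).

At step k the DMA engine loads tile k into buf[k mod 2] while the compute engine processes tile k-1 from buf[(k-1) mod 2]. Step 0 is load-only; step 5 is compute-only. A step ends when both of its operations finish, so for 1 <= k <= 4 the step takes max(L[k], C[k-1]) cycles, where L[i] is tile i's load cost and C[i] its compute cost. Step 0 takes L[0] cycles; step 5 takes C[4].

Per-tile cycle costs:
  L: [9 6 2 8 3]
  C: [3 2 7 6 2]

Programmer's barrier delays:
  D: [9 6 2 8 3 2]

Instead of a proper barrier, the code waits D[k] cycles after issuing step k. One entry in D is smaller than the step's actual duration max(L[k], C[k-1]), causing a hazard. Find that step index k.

hazard at step 4

k=0 barrier L[0]=9→9c, D[0]=9 ok
k=1 barrier max(L[1]=6,C[0]=3)→6c, D[1]=6 ok
k=2 barrier max(L[2]=2,C[1]=2)→2c, D[2]=2 ok
k=3 barrier max(L[3]=8,C[2]=7)→8c, D[3]=8 ok
k=4 barrier max(L[4]=3,C[3]=6)→6c, D[4]=3 SHORT
k=5 barrier C[4]=2→2c, D[5]=2 ok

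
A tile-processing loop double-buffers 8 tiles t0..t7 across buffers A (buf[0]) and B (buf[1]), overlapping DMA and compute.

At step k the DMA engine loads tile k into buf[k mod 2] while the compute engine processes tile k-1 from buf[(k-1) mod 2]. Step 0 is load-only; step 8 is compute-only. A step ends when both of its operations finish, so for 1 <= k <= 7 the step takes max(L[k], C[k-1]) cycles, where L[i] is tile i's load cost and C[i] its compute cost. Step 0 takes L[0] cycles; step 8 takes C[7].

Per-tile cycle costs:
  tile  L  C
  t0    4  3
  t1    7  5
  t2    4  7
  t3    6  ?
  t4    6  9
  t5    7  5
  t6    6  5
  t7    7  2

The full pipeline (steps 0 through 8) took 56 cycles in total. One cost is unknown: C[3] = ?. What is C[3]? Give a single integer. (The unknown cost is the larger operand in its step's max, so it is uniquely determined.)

step 0 | dur = L[0]=4 = 4
step 1 | dur = max(L[1]=7, C[0]=3) = 7
step 2 | dur = max(L[2]=4, C[1]=5) = 5
step 3 | dur = max(L[3]=6, C[2]=7) = 7
step 4 | dur = max(L[4]=6, C[3]=?) = C[3]  (unknown; binding)
step 5 | dur = max(L[5]=7, C[4]=9) = 9
step 6 | dur = max(L[6]=6, C[5]=5) = 6
step 7 | dur = max(L[7]=7, C[6]=5) = 7
step 8 | dur = C[7]=2 = 2
sum of known step durations = 47
dur[4] = total - known = 56 - 47 = 9
C[3] is the binding max in step 4, so C[3] = dur[4] = 9

C[3] = 9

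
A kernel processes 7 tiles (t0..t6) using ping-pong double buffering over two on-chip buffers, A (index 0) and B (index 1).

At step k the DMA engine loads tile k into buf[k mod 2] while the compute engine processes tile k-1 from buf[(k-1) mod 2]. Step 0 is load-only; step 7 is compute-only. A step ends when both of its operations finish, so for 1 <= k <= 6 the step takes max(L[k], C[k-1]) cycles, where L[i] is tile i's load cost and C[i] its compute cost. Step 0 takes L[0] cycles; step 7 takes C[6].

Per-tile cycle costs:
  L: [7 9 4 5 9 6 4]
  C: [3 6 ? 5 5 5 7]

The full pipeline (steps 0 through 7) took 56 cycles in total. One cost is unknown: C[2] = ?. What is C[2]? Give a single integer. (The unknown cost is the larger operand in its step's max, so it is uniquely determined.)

step 0 = dur = L[0]=7 = 7
step 1 = dur = max(L[1]=9, C[0]=3) = 9
step 2 = dur = max(L[2]=4, C[1]=6) = 6
step 3 = dur = max(L[3]=5, C[2]=?) = C[2]  (unknown; binding)
step 4 = dur = max(L[4]=9, C[3]=5) = 9
step 5 = dur = max(L[5]=6, C[4]=5) = 6
step 6 = dur = max(L[6]=4, C[5]=5) = 5
step 7 = dur = C[6]=7 = 7
sum of known step durations = 49
dur[3] = total - known = 56 - 49 = 7
C[2] is the binding max in step 3, so C[2] = dur[3] = 7

C[2] = 7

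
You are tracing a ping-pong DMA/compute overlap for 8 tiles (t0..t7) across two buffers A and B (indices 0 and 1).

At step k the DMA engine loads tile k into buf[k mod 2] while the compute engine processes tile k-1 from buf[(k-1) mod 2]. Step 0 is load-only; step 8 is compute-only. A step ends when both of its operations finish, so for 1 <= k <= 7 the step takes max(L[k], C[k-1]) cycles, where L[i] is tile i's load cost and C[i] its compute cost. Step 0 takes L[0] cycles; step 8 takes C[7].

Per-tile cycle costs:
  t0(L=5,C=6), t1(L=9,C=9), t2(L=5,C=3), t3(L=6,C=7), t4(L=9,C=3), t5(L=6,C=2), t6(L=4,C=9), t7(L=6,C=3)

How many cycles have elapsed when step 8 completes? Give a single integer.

step 0: L[0]=5 → dur=5, Σ=5 | A=load:t0 B=idle [load-only]
step 1: L[1]=9 C[0]=6 → dur=9, Σ=14 | A=compute:t0 B=load:t1 [load-bound]
step 2: L[2]=5 C[1]=9 → dur=9, Σ=23 | A=load:t2 B=compute:t1 [compute-bound]
step 3: L[3]=6 C[2]=3 → dur=6, Σ=29 | A=compute:t2 B=load:t3 [load-bound]
step 4: L[4]=9 C[3]=7 → dur=9, Σ=38 | A=load:t4 B=compute:t3 [load-bound]
step 5: L[5]=6 C[4]=3 → dur=6, Σ=44 | A=compute:t4 B=load:t5 [load-bound]
step 6: L[6]=4 C[5]=2 → dur=4, Σ=48 | A=load:t6 B=compute:t5 [load-bound]
step 7: L[7]=6 C[6]=9 → dur=9, Σ=57 | A=compute:t6 B=load:t7 [compute-bound]
step 8: C[7]=3 → dur=3, Σ=60 | A=idle B=compute:t7 [compute-only]

end_cycle[8] = 60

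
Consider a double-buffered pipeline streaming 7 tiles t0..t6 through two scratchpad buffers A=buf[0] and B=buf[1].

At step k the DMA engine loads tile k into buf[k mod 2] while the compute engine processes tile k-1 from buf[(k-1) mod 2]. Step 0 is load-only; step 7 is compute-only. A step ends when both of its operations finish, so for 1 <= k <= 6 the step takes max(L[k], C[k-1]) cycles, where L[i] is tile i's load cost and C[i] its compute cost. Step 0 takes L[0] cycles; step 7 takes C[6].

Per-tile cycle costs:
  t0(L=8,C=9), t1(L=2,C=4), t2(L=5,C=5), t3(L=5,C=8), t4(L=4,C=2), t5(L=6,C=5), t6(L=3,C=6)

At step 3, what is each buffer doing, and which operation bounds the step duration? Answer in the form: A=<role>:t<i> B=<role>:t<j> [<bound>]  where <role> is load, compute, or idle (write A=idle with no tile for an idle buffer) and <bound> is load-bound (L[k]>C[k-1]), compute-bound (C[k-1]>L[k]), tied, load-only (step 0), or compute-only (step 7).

step 3: A=compute:t2 B=load:t3 [tied]

  0. 8=8c; end=8; A:t0 B:-
  1. max(2,9)=9c; end=17; A:t0 B:t1
  2. max(5,4)=5c; end=22; A:t2 B:t1
  3. max(5,5)=5c; end=27; A:t2 B:t3
  4. max(4,8)=8c; end=35; A:t4 B:t3
  5. max(6,2)=6c; end=41; A:t4 B:t5
  6. max(3,5)=5c; end=46; A:t6 B:t5
  7. 6=6c; end=52; A:t6 B:t5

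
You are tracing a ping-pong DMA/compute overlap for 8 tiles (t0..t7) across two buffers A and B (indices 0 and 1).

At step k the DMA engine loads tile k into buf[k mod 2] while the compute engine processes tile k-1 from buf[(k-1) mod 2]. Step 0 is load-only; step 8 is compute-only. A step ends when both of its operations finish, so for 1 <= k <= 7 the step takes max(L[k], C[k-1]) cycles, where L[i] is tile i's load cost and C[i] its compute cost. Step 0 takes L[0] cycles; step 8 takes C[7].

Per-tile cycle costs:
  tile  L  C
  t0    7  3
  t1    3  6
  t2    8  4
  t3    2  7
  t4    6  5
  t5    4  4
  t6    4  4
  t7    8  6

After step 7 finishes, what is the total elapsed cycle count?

end_cycle[7] = 46

step 0: L[0]=7 → dur=7, Σ=7 | A=load:t0 B=idle [load-only]
step 1: L[1]=3 C[0]=3 → dur=3, Σ=10 | A=compute:t0 B=load:t1 [tied]
step 2: L[2]=8 C[1]=6 → dur=8, Σ=18 | A=load:t2 B=compute:t1 [load-bound]
step 3: L[3]=2 C[2]=4 → dur=4, Σ=22 | A=compute:t2 B=load:t3 [compute-bound]
step 4: L[4]=6 C[3]=7 → dur=7, Σ=29 | A=load:t4 B=compute:t3 [compute-bound]
step 5: L[5]=4 C[4]=5 → dur=5, Σ=34 | A=compute:t4 B=load:t5 [compute-bound]
step 6: L[6]=4 C[5]=4 → dur=4, Σ=38 | A=load:t6 B=compute:t5 [tied]
step 7: L[7]=8 C[6]=4 → dur=8, Σ=46 | A=compute:t6 B=load:t7 [load-bound]
step 8: C[7]=6 → dur=6, Σ=52 | A=idle B=compute:t7 [compute-only]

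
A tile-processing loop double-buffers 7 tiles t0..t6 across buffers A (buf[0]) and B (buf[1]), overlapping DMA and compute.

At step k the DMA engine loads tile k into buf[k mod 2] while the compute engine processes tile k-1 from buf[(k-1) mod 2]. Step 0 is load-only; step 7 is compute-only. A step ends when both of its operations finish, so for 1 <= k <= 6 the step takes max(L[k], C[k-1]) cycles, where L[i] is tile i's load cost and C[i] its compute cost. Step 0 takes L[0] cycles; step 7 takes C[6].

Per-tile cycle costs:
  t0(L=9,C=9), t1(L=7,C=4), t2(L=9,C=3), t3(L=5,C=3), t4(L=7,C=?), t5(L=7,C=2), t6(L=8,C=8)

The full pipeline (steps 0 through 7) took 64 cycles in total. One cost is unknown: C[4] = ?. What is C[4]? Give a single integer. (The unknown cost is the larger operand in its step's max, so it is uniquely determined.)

step 0 → dur = L[0]=9 = 9
step 1 → dur = max(L[1]=7, C[0]=9) = 9
step 2 → dur = max(L[2]=9, C[1]=4) = 9
step 3 → dur = max(L[3]=5, C[2]=3) = 5
step 4 → dur = max(L[4]=7, C[3]=3) = 7
step 5 → dur = max(L[5]=7, C[4]=?) = C[4]  (unknown; binding)
step 6 → dur = max(L[6]=8, C[5]=2) = 8
step 7 → dur = C[6]=8 = 8
sum of known step durations = 55
dur[5] = total - known = 64 - 55 = 9
C[4] is the binding max in step 5, so C[4] = dur[5] = 9

C[4] = 9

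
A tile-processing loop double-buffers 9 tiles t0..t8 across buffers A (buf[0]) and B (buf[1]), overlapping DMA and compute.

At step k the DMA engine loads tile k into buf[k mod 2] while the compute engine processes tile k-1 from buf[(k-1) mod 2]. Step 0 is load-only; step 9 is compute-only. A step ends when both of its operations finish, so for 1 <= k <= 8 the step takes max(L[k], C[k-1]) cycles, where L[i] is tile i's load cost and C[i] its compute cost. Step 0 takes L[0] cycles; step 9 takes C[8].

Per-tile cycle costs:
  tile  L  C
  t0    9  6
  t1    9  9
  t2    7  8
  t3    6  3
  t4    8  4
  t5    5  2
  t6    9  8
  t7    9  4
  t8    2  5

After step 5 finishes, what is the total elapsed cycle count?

  0. 9=9c; end=9; A:t0 B:-
  1. max(9,6)=9c; end=18; A:t0 B:t1
  2. max(7,9)=9c; end=27; A:t2 B:t1
  3. max(6,8)=8c; end=35; A:t2 B:t3
  4. max(8,3)=8c; end=43; A:t4 B:t3
  5. max(5,4)=5c; end=48; A:t4 B:t5
  6. max(9,2)=9c; end=57; A:t6 B:t5
  7. max(9,8)=9c; end=66; A:t6 B:t7
  8. max(2,4)=4c; end=70; A:t8 B:t7
  9. 5=5c; end=75; A:t8 B:t7

end_cycle[5] = 48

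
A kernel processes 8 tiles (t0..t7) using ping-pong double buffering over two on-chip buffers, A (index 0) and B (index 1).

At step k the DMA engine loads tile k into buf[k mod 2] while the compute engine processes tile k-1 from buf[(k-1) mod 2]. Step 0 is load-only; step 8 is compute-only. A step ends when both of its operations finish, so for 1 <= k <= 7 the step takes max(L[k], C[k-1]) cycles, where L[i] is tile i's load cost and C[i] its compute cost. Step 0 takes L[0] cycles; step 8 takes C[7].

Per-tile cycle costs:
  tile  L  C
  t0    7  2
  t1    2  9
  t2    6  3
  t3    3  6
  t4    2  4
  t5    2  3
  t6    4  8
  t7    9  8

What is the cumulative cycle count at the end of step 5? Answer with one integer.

  0. 7=7c; end=7; A:t0 B:-
  1. max(2,2)=2c; end=9; A:t0 B:t1
  2. max(6,9)=9c; end=18; A:t2 B:t1
  3. max(3,3)=3c; end=21; A:t2 B:t3
  4. max(2,6)=6c; end=27; A:t4 B:t3
  5. max(2,4)=4c; end=31; A:t4 B:t5
  6. max(4,3)=4c; end=35; A:t6 B:t5
  7. max(9,8)=9c; end=44; A:t6 B:t7
  8. 8=8c; end=52; A:t6 B:t7

end_cycle[5] = 31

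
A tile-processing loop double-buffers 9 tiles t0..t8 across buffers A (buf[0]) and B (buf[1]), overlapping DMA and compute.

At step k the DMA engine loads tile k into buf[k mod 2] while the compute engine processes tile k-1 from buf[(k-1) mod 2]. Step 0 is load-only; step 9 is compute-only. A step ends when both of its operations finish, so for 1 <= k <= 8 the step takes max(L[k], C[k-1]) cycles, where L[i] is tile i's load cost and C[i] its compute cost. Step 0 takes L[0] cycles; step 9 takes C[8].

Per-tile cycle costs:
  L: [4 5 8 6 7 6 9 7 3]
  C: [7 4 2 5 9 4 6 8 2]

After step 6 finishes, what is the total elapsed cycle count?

  0. 4=4c; end=4; A:t0 B:-
  1. max(5,7)=7c; end=11; A:t0 B:t1
  2. max(8,4)=8c; end=19; A:t2 B:t1
  3. max(6,2)=6c; end=25; A:t2 B:t3
  4. max(7,5)=7c; end=32; A:t4 B:t3
  5. max(6,9)=9c; end=41; A:t4 B:t5
  6. max(9,4)=9c; end=50; A:t6 B:t5
  7. max(7,6)=7c; end=57; A:t6 B:t7
  8. max(3,8)=8c; end=65; A:t8 B:t7
  9. 2=2c; end=67; A:t8 B:t7

end_cycle[6] = 50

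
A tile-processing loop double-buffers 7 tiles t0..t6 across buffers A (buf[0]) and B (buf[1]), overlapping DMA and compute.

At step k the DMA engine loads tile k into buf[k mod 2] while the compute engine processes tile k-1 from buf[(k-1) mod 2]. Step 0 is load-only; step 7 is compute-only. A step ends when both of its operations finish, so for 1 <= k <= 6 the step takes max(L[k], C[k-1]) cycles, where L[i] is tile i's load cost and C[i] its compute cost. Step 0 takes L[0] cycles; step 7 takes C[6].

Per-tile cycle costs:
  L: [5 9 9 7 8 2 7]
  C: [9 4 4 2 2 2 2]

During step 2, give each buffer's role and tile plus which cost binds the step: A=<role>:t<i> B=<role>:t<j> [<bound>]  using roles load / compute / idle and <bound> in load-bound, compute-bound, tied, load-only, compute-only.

k=0 load=t0/5c comp=- wait=5 total=5
k=1 load=t1/9c comp=t0/9c wait=9 total=14
k=2 load=t2/9c comp=t1/4c wait=9 total=23
k=3 load=t3/7c comp=t2/4c wait=7 total=30
k=4 load=t4/8c comp=t3/2c wait=8 total=38
k=5 load=t5/2c comp=t4/2c wait=2 total=40
k=6 load=t6/7c comp=t5/2c wait=7 total=47
k=7 load=- comp=t6/2c wait=2 total=49

step 2: A=load:t2 B=compute:t1 [load-bound]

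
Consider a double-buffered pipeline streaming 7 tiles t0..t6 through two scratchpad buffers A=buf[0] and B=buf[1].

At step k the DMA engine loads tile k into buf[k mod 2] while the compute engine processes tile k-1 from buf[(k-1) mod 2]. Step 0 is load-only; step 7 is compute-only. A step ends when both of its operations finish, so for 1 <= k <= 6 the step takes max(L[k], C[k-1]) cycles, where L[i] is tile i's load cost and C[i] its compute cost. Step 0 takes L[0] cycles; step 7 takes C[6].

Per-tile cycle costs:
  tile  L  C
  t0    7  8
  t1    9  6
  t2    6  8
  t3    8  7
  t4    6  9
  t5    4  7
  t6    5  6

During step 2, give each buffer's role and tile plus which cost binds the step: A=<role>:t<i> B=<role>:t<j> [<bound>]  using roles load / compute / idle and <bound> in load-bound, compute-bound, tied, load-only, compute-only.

  0. 7=7c; end=7; A:t0 B:-
  1. max(9,8)=9c; end=16; A:t0 B:t1
  2. max(6,6)=6c; end=22; A:t2 B:t1
  3. max(8,8)=8c; end=30; A:t2 B:t3
  4. max(6,7)=7c; end=37; A:t4 B:t3
  5. max(4,9)=9c; end=46; A:t4 B:t5
  6. max(5,7)=7c; end=53; A:t6 B:t5
  7. 6=6c; end=59; A:t6 B:t5

step 2: A=load:t2 B=compute:t1 [tied]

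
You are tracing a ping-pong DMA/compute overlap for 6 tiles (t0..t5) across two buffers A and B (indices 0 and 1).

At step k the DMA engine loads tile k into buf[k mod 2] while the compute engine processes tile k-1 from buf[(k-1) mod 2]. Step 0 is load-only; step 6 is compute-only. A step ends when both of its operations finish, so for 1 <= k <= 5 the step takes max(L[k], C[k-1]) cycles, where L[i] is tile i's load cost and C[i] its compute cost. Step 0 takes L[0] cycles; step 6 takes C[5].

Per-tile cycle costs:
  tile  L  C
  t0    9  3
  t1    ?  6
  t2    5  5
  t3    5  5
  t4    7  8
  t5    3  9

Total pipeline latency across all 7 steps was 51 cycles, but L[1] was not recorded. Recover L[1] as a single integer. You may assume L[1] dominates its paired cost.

L[1] = 7

step 0: dur = L[0]=9 = 9
step 1: dur = max(L[1]=?, C[0]=3) = L[1]  (unknown; binding)
step 2: dur = max(L[2]=5, C[1]=6) = 6
step 3: dur = max(L[3]=5, C[2]=5) = 5
step 4: dur = max(L[4]=7, C[3]=5) = 7
step 5: dur = max(L[5]=3, C[4]=8) = 8
step 6: dur = C[5]=9 = 9
sum of known step durations = 44
dur[1] = total - known = 51 - 44 = 7
L[1] is the binding max in step 1, so L[1] = dur[1] = 7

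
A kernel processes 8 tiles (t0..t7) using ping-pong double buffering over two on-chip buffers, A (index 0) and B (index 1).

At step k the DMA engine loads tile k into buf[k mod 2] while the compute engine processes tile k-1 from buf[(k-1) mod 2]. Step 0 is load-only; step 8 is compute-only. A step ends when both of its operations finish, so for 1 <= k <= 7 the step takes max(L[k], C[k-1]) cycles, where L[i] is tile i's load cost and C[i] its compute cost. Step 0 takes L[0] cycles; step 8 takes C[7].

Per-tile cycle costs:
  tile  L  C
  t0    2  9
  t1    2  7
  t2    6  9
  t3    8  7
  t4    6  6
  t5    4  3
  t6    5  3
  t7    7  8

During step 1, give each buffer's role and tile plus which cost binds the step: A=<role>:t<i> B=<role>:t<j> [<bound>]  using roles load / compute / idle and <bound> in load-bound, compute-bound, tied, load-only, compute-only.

step 1: A=compute:t0 B=load:t1 [compute-bound]

k=0 load=t0/2c comp=- wait=2 total=2
k=1 load=t1/2c comp=t0/9c wait=9 total=11
k=2 load=t2/6c comp=t1/7c wait=7 total=18
k=3 load=t3/8c comp=t2/9c wait=9 total=27
k=4 load=t4/6c comp=t3/7c wait=7 total=34
k=5 load=t5/4c comp=t4/6c wait=6 total=40
k=6 load=t6/5c comp=t5/3c wait=5 total=45
k=7 load=t7/7c comp=t6/3c wait=7 total=52
k=8 load=- comp=t7/8c wait=8 total=60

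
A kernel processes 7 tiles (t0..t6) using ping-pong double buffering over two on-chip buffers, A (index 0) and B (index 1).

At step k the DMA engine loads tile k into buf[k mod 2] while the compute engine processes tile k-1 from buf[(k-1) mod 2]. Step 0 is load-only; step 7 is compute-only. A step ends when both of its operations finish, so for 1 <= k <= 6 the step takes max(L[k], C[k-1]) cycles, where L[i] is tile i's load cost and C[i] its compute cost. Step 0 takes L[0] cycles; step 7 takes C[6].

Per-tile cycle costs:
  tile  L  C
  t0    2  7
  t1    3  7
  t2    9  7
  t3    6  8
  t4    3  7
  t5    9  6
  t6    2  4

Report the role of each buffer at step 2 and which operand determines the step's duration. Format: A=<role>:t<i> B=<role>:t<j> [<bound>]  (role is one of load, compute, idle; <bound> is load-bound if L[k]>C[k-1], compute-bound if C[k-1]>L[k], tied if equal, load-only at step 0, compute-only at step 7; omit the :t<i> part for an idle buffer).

step 2: A=load:t2 B=compute:t1 [load-bound]

k=0 load=t0/2c comp=- wait=2 total=2
k=1 load=t1/3c comp=t0/7c wait=7 total=9
k=2 load=t2/9c comp=t1/7c wait=9 total=18
k=3 load=t3/6c comp=t2/7c wait=7 total=25
k=4 load=t4/3c comp=t3/8c wait=8 total=33
k=5 load=t5/9c comp=t4/7c wait=9 total=42
k=6 load=t6/2c comp=t5/6c wait=6 total=48
k=7 load=- comp=t6/4c wait=4 total=52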